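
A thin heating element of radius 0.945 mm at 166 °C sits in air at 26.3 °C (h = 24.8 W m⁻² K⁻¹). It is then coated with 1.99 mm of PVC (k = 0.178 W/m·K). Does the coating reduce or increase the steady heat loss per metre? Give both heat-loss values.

Critical radius for a cylinder: r_cr = k/h = 0.00718 m = 0.718 cm.
Outer radius after coating: r₂ = 9.45×10^-4 + 0.00199 = 0.002935 m.
Since r₁ < r_cr and r₂ ≤ r_cr, the coating moves toward the maximum at r_cr — heat loss rises.
Bare: R = 1/(2πr₁h) = 6.791 m·K/W; Q = 139.7/6.791 = 20.6 W/m.
Coated: R = R_cond + R_conv = 3.200 m·K/W; Q = 139.7/3.200 = 43.7 W/m.

increases: 20.6 → 43.7 W/m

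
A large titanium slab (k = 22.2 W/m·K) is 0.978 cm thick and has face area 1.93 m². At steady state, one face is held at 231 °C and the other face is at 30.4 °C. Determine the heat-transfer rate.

Q = kA·ΔT/L = 22.2 × 1.93 × |231 °C − 30.4 °C| / 0.00978 = 8.79×10^5 W

Q = 8.79×10^5 W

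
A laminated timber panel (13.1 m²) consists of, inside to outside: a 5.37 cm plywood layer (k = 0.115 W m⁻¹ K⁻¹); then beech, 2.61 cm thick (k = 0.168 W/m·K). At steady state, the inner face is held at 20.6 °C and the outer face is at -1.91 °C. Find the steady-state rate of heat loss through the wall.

Treat each layer as a resistance in series:
  R_plywood = L/(kA) = 0.0537/(0.115·13.1) = 0.03565 K/W
  R_beech = L/(kA) = 0.0261/(0.168·13.1) = 0.01186 K/W
ΣR = 0.03565 + 0.01186 = 0.04751 K/W
Q = ΔT/ΣR = (20.6 °C − -1.91 °C)/0.04751 = 474 W

Q = 474 W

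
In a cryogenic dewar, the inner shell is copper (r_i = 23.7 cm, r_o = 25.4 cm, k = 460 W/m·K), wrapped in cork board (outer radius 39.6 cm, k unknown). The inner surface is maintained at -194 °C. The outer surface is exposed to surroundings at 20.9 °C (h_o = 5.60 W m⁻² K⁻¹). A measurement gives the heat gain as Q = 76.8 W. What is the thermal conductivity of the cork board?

ΣR = ΔT/Q = |-194 − 20.9|/76.8 = 2.798 K/W
Known resistances:
  R_copper = (1/0.237 − 1/0.254)/(4πk) = 0.2824/(4π·460) = 4.885×10^-5 K/W
  R_conv,out = 1/(4πr²h) = 1/(4π·0.396²·5.60) = 0.09062 K/W
R_cork board = ΣR − ΣR_known = 2.798 − 0.09067 = 2.707 K/W
(1/r₁−1/r₂)/(4πk) = 2.707 ⇒ k = 1.412/(4π·2.707) = 0.0415 W/m·K

k = 0.0415 W/m·K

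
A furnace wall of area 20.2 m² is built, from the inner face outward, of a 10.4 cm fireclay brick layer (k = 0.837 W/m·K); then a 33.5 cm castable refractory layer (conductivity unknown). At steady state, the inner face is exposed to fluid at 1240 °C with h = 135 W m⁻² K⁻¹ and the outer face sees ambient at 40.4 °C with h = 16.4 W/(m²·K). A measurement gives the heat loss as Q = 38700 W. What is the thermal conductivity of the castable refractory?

k = 0.773 W/m·K

ΣR = ΔT/Q = |1240 − 40.4|/38700 = 0.03100 K/W
Known resistances:
  R_conv,in = 1/(hA) = 1/(135·20.2) = 3.667×10^-4 K/W
  R_fireclay brick = L/(kA) = 0.104/(0.837·20.2) = 0.006151 K/W
  R_conv,out = 1/(hA) = 1/(16.4·20.2) = 0.003019 K/W
R_castable refractory = ΣR − ΣR_known = 0.03100 − 0.009537 = 0.02146 K/W
L/(kA) = 0.02146 ⇒ k = 0.335/(0.02146·20.2) = 0.773 W/m·K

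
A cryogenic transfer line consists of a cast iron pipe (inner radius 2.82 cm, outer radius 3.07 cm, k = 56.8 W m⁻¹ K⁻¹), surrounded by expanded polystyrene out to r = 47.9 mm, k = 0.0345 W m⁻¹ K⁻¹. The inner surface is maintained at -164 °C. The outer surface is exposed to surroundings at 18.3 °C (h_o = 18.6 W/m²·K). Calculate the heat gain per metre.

Q' = 81.7 W/m

Resistance network (inner→outer):
  R'_cast iron = ln(0.0307/0.0282)/(2πk) = 0.08494/(2π·56.8) = 2.380×10^-4 m·K/W
  R'_expanded polystyrene = ln(0.0479/0.0307)/(2πk) = 0.4449/(2π·0.0345) = 2.052 m·K/W
  R'_conv,out = 1/(2πr h) = 1/(2π·0.0479·18.6) = 0.1786 m·K/W
ΣR = 2.380×10^-4 + 2.052 + 0.1786 = 2.231 m·K/W
Q' = ΔT/ΣR = (-164 °C − 18.3 °C)/2.231 = -81.7 W/m
(Negative Q' ⇒ heat flows inward; heat gain = 81.7 W/m.)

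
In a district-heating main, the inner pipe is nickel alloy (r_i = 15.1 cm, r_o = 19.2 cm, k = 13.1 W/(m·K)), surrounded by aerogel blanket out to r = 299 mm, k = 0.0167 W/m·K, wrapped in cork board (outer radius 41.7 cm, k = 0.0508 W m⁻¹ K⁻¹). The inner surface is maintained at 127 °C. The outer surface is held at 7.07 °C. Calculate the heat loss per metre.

Q' = 22.8 W/m

Resistance network (inner→outer):
  R'_nickel alloy = ln(0.192/0.151)/(2πk) = 0.2402/(2π·13.1) = 0.002918 m·K/W
  R'_aerogel blanket = ln(0.299/0.192)/(2πk) = 0.4429/(2π·0.0167) = 4.221 m·K/W
  R'_cork board = ln(0.417/0.299)/(2πk) = 0.3326/(2π·0.0508) = 1.042 m·K/W
ΣR = 0.002918 + 4.221 + 1.042 = 5.266 m·K/W
Q' = ΔT/ΣR = (127 °C − 7.07 °C)/5.266 = 22.8 W/m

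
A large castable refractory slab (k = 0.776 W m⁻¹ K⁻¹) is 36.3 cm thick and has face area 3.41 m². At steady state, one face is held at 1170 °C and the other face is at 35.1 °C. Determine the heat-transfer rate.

Q = kA·ΔT/L = 0.776 × 3.41 × |1170 °C − 35.1 °C| / 0.363 = 8270 W

Q = 8270 W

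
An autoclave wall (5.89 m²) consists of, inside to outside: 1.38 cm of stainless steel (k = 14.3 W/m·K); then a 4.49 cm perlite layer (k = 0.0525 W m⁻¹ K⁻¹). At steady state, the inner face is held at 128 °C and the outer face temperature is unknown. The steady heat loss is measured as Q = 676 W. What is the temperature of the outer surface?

T_out = 29.7 °C

Sum the resistances:
  R_stainless steel = L/(kA) = 0.0138/(14.3·5.89) = 1.638×10^-4 K/W
  R_perlite = L/(kA) = 0.0449/(0.0525·5.89) = 0.1452 K/W
ΣR = 0.1454 K/W
ΔT = Q·ΣR = 676 × 0.1454 = 98.29 K
Heat flows outward, so T_out = T_in − ΔT = 128 − 98.29 = 29.7 °C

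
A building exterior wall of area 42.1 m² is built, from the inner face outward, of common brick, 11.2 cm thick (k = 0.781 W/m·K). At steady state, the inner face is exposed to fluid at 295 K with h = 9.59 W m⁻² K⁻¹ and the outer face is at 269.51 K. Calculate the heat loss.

Resistance network (inner→outer):
  R_conv,in = 1/(hA) = 1/(9.59·42.1) = 0.002477 K/W
  R_common brick = L/(kA) = 0.112/(0.781·42.1) = 0.003406 K/W
ΣR = 0.002477 + 0.003406 = 0.005883 K/W
Q = ΔT/ΣR = (295 K − 269.51 K)/0.005883 = 4330 W

Q = 4.33 kW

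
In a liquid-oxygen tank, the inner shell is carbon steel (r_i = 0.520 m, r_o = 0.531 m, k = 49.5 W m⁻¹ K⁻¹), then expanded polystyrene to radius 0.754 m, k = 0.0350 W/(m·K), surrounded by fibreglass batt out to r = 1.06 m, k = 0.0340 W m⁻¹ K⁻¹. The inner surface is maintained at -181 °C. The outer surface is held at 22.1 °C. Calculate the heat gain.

Q = 93.9 W

Treat each layer as a resistance in series:
  R_carbon steel = (1/0.520 − 1/0.531)/(4πk) = 0.03984/(4π·49.5) = 6.404×10^-5 K/W
  R_expanded polystyrene = (1/0.531 − 1/0.754)/(4πk) = 0.5570/(4π·0.0350) = 1.266 K/W
  R_fibreglass batt = (1/0.754 − 1/1.06)/(4πk) = 0.3829/(4π·0.0340) = 0.8961 K/W
ΣR = 6.404×10^-5 + 1.266 + 0.8961 = 2.162 K/W
Q = ΔT/ΣR = (-181 °C − 22.1 °C)/2.162 = -93.9 W
(Negative Q ⇒ heat flows inward; heat gain = 93.9 W.)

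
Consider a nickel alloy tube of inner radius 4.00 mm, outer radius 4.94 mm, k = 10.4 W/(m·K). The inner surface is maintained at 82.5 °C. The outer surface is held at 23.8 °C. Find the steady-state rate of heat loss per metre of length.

Q' = 18.2 kW/m

Q' = 2πk·ΔT/ln(r₂/r₁) = 2π × 10.4 × 58.7 / ln(0.00494/0.00400) = 18200 W/m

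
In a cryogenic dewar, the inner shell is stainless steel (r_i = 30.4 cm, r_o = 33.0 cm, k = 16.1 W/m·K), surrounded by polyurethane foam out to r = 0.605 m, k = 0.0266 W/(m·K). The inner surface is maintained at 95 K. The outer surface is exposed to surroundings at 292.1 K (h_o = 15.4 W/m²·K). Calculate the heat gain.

Q = 47.7 W

Resistance network (inner→outer):
  R_stainless steel = (1/0.304 − 1/0.330)/(4πk) = 0.2592/(4π·16.1) = 0.001281 K/W
  R_polyurethane foam = (1/0.330 − 1/0.605)/(4πk) = 1.377/(4π·0.0266) = 4.121 K/W
  R_conv,out = 1/(4πr²h) = 1/(4π·0.605²·15.4) = 0.01412 K/W
ΣR = 0.001281 + 4.121 + 0.01412 = 4.136 K/W
Q = ΔT/ΣR = (95 K − 292.1 K)/4.136 = -47.7 W
(Negative Q ⇒ heat flows inward; heat gain = 47.7 W.)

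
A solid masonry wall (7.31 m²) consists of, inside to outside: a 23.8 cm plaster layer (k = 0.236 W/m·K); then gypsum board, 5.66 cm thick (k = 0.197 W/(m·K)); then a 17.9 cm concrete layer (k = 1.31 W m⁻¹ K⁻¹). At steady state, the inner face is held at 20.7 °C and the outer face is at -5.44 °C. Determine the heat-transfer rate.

Q = 133 W

Series thermal resistances, inner to outer:
  R_plaster = L/(kA) = 0.238/(0.236·7.31) = 0.1380 K/W
  R_gypsum board = L/(kA) = 0.0566/(0.197·7.31) = 0.03930 K/W
  R_concrete = L/(kA) = 0.179/(1.31·7.31) = 0.01869 K/W
ΣR = 0.1380 + 0.03930 + 0.01869 = 0.1960 K/W
Q = ΔT/ΣR = (20.7 °C − -5.44 °C)/0.1960 = 133 W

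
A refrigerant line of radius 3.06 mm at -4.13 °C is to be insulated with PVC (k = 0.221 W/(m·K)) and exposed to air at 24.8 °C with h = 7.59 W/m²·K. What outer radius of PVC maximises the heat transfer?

For a cylinder, r_cr = k_ins/h = 0.221/7.59 = 0.0291 m = 2.91 cm

r_cr = 2.91 cm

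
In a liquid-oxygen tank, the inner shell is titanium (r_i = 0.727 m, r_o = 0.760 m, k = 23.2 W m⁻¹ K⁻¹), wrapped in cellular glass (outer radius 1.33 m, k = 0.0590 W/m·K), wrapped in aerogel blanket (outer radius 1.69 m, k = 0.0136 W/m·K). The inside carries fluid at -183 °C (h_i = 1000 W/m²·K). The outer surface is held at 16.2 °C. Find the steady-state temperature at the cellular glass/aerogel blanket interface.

Treat each layer as a resistance in series:
  R_conv,in = 1/(4πr²h) = 1/(4π·0.727²·1000) = 1.506×10^-4 K/W
  R_titanium = (1/0.727 − 1/0.760)/(4πk) = 0.05973/(4π·23.2) = 2.049×10^-4 K/W
  R_cellular glass = (1/0.760 − 1/1.33)/(4πk) = 0.5639/(4π·0.0590) = 0.7606 K/W
  R_aerogel blanket = (1/1.33 − 1/1.69)/(4πk) = 0.1602/(4π·0.0136) = 0.9372 K/W
ΣR = 1.506×10^-4 + 2.049×10^-4 + 0.7606 + 0.9372 = 1.698 K/W
Q = ΔT/ΣR = (-183 °C − 16.2 °C)/1.698 = -117.3 W
From the inner boundary to the cellular glass/aerogel blanket interface, ΣR_partial = 0.7610 K/W.
T_interface = T_in − Q·ΣR_partial = -183 °C − (-117.3)(0.7610) = -93.7 °C

T = -93.7 °C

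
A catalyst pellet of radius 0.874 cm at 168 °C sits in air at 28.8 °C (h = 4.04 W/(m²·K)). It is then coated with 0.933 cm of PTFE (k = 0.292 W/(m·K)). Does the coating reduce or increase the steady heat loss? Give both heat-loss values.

increases: 0.540 → 1.82 W

Critical radius for a sphere: r_cr = 2k/h = 0.145 m = 14.5 cm.
Outer radius after coating: r₂ = 0.00874 + 0.00933 = 0.01807 m.
Since r₁ < r_cr and r₂ ≤ r_cr, the coating moves toward the maximum at r_cr — heat loss rises.
Bare: R = 1/(4πr₁²h) = 257.9 K/W; Q = 139.2/257.9 = 0.540 W.
Coated: R = R_cond + R_conv = 76.42 K/W; Q = 139.2/76.42 = 1.82 W.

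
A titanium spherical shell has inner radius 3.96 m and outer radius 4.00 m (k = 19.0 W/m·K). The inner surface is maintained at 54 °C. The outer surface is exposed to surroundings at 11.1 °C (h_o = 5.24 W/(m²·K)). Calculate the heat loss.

Q = 44.7 kW

Resistance network (inner→outer):
  R_titanium = (1/3.96 − 1/4.00)/(4πk) = 0.002525/(4π·19.0) = 1.058×10^-5 K/W
  R_conv,out = 1/(4πr²h) = 1/(4π·4.00²·5.24) = 9.492×10^-4 K/W
ΣR = 1.058×10^-5 + 9.492×10^-4 = 9.598×10^-4 K/W
Q = ΔT/ΣR = (54 °C − 11.1 °C)/9.598×10^-4 = 44700 W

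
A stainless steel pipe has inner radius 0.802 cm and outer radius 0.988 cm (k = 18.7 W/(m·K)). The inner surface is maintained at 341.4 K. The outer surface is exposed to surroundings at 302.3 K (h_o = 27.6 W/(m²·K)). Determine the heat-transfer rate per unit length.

Q' = 66.8 W/m

Series thermal resistances, inner to outer:
  R'_stainless steel = ln(0.00988/0.00802)/(2πk) = 0.2086/(2π·18.7) = 0.001775 m·K/W
  R'_conv,out = 1/(2πr h) = 1/(2π·0.00988·27.6) = 0.5837 m·K/W
ΣR = 0.001775 + 0.5837 = 0.5855 m·K/W
Q' = ΔT/ΣR = (341.4 K − 302.3 K)/0.5855 = 66.8 W/m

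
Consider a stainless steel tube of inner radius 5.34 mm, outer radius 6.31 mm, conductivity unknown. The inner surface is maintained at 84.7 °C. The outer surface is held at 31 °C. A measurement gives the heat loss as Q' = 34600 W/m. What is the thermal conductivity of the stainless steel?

ΣR = ΔT/Q' = |84.7 − 31|/34600 = 0.001552 m·K/W
ln(r₂/r₁)/(2πk) = 0.001552 ⇒ k = 0.1669/(2π·0.001552) = 17.1 W/m·K

k = 17.1 W/m·K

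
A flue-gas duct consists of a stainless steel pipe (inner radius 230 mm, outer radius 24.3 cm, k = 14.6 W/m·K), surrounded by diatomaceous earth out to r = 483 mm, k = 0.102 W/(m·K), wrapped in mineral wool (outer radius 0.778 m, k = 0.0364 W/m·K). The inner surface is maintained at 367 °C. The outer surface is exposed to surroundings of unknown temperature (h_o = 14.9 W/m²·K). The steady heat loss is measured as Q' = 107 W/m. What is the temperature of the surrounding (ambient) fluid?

Sum the resistances:
  R'_stainless steel = ln(0.243/0.230)/(2πk) = 0.05498/(2π·14.6) = 5.994×10^-4 m·K/W
  R'_diatomaceous earth = ln(0.483/0.243)/(2πk) = 0.6870/(2π·0.102) = 1.072 m·K/W
  R'_mineral wool = ln(0.778/0.483)/(2πk) = 0.4767/(2π·0.0364) = 2.084 m·K/W
  R'_conv,out = 1/(2πr h) = 1/(2π·0.778·14.9) = 0.01373 m·K/W
ΣR = 3.171 m·K/W
ΔT = Q'·ΣR = 107 × 3.171 = 339.3 K
Heat flows outward, so T_out = T_in − ΔT = 367 − 339.3 = 27.7 °C

T_out = 27.7 °C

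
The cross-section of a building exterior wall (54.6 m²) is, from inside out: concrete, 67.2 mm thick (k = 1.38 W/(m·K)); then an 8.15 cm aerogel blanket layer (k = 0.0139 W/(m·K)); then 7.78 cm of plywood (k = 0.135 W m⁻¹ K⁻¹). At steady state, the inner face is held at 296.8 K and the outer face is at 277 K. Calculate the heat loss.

Treat each layer as a resistance in series:
  R_concrete = L/(kA) = 0.0672/(1.38·54.6) = 8.919×10^-4 K/W
  R_aerogel blanket = L/(kA) = 0.0815/(0.0139·54.6) = 0.1074 K/W
  R_plywood = L/(kA) = 0.0778/(0.135·54.6) = 0.01055 K/W
ΣR = 8.919×10^-4 + 0.1074 + 0.01055 = 0.1188 K/W
Q = ΔT/ΣR = (296.8 K − 277 K)/0.1188 = 167 W

Q = 167 W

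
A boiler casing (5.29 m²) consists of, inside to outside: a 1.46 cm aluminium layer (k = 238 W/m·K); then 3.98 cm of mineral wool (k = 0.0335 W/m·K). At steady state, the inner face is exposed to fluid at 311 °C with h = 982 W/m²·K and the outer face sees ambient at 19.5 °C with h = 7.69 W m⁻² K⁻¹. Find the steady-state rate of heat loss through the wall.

Q = 1170 W

Series thermal resistances, inner to outer:
  R_conv,in = 1/(hA) = 1/(982·5.29) = 1.925×10^-4 K/W
  R_aluminium = L/(kA) = 0.0146/(238·5.29) = 1.160×10^-5 K/W
  R_mineral wool = L/(kA) = 0.0398/(0.0335·5.29) = 0.2246 K/W
  R_conv,out = 1/(hA) = 1/(7.69·5.29) = 0.02458 K/W
ΣR = 1.925×10^-4 + 1.160×10^-5 + 0.2246 + 0.02458 = 0.2494 K/W
Q = ΔT/ΣR = (311 °C − 19.5 °C)/0.2494 = 1170 W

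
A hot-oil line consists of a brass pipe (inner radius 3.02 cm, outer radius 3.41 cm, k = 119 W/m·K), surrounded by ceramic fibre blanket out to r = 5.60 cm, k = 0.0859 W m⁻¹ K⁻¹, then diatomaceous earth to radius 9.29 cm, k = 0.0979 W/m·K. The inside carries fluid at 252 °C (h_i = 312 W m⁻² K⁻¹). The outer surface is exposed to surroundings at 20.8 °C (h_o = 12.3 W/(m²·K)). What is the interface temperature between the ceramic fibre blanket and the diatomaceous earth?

T = 138 °C

Treat each layer as a resistance in series:
  R'_conv,in = 1/(2πr h) = 1/(2π·0.0302·312) = 0.01689 m·K/W
  R'_brass = ln(0.0341/0.0302)/(2πk) = 0.1215/(2π·119) = 1.624×10^-4 m·K/W
  R'_ceramic fibre blanket = ln(0.0560/0.0341)/(2πk) = 0.4961/(2π·0.0859) = 0.9191 m·K/W
  R'_diatomaceous earth = ln(0.0929/0.0560)/(2πk) = 0.5062/(2π·0.0979) = 0.8229 m·K/W
  R'_conv,out = 1/(2πr h) = 1/(2π·0.0929·12.3) = 0.1393 m·K/W
ΣR = 0.01689 + 1.624×10^-4 + 0.9191 + 0.8229 + 0.1393 = 1.898 m·K/W
Q' = ΔT/ΣR = (252 °C − 20.8 °C)/1.898 = 121.8 W/m
From the inner boundary to the ceramic fibre blanket/diatomaceous earth interface, ΣR_partial = 0.9362 m·K/W.
T_interface = T_in − Q'·ΣR_partial = 252 °C − (121.8)(0.9362) = 138 °C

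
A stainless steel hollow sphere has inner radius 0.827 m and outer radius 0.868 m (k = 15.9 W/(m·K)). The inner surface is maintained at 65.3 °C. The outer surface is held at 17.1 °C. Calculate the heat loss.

Q = 4πk·ΔT/(1/r₁ − 1/r₂) = 4π × 15.9 × 48.2 / (1/0.827 − 1/0.868) = 1.69×10^5 W

Q = 169 kW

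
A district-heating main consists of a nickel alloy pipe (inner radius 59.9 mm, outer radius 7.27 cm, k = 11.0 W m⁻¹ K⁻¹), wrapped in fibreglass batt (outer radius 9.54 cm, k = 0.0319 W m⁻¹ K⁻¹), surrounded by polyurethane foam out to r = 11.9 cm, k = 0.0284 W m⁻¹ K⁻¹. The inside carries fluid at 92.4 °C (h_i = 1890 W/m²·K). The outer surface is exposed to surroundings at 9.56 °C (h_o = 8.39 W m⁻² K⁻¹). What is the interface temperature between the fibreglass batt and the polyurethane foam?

Treat each layer as a resistance in series:
  R'_conv,in = 1/(2πr h) = 1/(2π·0.0599·1890) = 0.001406 m·K/W
  R'_nickel alloy = ln(0.0727/0.0599)/(2πk) = 0.1937/(2π·11.0) = 0.002802 m·K/W
  R'_fibreglass batt = ln(0.0954/0.0727)/(2πk) = 0.2717/(2π·0.0319) = 1.356 m·K/W
  R'_polyurethane foam = ln(0.119/0.0954)/(2πk) = 0.2210/(2π·0.0284) = 1.239 m·K/W
  R'_conv,out = 1/(2πr h) = 1/(2π·0.119·8.39) = 0.1594 m·K/W
ΣR = 0.001406 + 0.002802 + 1.356 + 1.239 + 0.1594 = 2.759 m·K/W
Q' = ΔT/ΣR = (92.4 °C − 9.56 °C)/2.759 = 30.03 W/m
From the inner boundary to the fibreglass batt/polyurethane foam interface, ΣR_partial = 1.360 m·K/W.
T_interface = T_in − Q'·ΣR_partial = 92.4 °C − (30.03)(1.360) = 51.6 °C

T = 51.6 °C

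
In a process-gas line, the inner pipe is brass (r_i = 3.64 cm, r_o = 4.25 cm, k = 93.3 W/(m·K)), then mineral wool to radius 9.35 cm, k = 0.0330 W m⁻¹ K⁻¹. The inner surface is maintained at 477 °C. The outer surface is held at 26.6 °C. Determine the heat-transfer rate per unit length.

Q' = 118 W/m

Series thermal resistances, inner to outer:
  R'_brass = ln(0.0425/0.0364)/(2πk) = 0.1549/(2π·93.3) = 2.643×10^-4 m·K/W
  R'_mineral wool = ln(0.0935/0.0425)/(2πk) = 0.7885/(2π·0.0330) = 3.803 m·K/W
ΣR = 2.643×10^-4 + 3.803 = 3.803 m·K/W
Q' = ΔT/ΣR = (477 °C − 26.6 °C)/3.803 = 118 W/m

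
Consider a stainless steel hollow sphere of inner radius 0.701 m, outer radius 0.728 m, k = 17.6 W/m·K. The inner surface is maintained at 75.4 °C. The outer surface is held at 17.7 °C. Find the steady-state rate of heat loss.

Q = 2.41×10^5 W

Q = 4πk·ΔT/(1/r₁ − 1/r₂) = 4π × 17.6 × 57.7 / (1/0.701 − 1/0.728) = 2.41×10^5 W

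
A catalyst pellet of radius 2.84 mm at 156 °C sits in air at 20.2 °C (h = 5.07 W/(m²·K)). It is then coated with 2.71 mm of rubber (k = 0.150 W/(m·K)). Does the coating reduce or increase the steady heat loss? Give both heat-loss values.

increases: 0.0698 → 0.226 W

Critical radius for a sphere: r_cr = 2k/h = 0.0592 m = 5.92 cm.
Outer radius after coating: r₂ = 0.00284 + 0.00271 = 0.00555 m.
Since r₁ < r_cr and r₂ ≤ r_cr, the coating moves toward the maximum at r_cr — heat loss rises.
Bare: R = 1/(4πr₁²h) = 1946 K/W; Q = 135.8/1946 = 0.0698 W.
Coated: R = R_cond + R_conv = 600.8 K/W; Q = 135.8/600.8 = 0.226 W.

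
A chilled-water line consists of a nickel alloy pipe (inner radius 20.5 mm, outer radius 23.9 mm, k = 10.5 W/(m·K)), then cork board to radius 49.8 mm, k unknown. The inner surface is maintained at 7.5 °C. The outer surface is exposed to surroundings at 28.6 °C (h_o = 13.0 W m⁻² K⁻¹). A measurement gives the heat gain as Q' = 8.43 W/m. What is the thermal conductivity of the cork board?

k = 0.0518 W/m·K

ΣR = ΔT/Q' = |7.5 − 28.6|/8.43 = 2.503 m·K/W
Known resistances:
  R'_nickel alloy = ln(0.0239/0.0205)/(2πk) = 0.1535/(2π·10.5) = 0.002326 m·K/W
  R'_conv,out = 1/(2πr h) = 1/(2π·0.0498·13.0) = 0.2458 m·K/W
R_cork board = ΣR − ΣR_known = 2.503 − 0.2481 = 2.255 m·K/W
ln(r₂/r₁)/(2πk) = 2.255 ⇒ k = 0.7341/(2π·2.255) = 0.0518 W/m·K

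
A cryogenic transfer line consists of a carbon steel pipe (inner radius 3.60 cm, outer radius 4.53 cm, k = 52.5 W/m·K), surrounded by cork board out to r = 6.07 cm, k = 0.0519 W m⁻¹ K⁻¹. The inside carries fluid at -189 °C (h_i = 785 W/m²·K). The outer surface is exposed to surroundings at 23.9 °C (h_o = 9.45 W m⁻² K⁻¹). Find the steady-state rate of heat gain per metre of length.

Q' = 180 W/m

Treat each layer as a resistance in series:
  R'_conv,in = 1/(2πr h) = 1/(2π·0.0360·785) = 0.005632 m·K/W
  R'_carbon steel = ln(0.0453/0.0360)/(2πk) = 0.2298/(2π·52.5) = 6.966×10^-4 m·K/W
  R'_cork board = ln(0.0607/0.0453)/(2πk) = 0.2926/(2π·0.0519) = 0.8974 m·K/W
  R'_conv,out = 1/(2πr h) = 1/(2π·0.0607·9.45) = 0.2775 m·K/W
ΣR = 0.005632 + 6.966×10^-4 + 0.8974 + 0.2775 = 1.181 m·K/W
Q' = ΔT/ΣR = (-189 °C − 23.9 °C)/1.181 = -180 W/m
(Negative Q' ⇒ heat flows inward; heat gain = 180 W/m.)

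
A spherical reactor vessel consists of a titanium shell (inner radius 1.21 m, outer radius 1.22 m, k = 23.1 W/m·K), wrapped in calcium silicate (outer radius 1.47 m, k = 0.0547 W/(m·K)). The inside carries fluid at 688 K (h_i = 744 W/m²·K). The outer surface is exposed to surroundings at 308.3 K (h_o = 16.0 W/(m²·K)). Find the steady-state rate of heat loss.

Resistance network (inner→outer):
  R_conv,in = 1/(4πr²h) = 1/(4π·1.21²·744) = 7.305×10^-5 K/W
  R_titanium = (1/1.21 − 1/1.22)/(4πk) = 0.006774/(4π·23.1) = 2.334×10^-5 K/W
  R_calcium silicate = (1/1.22 − 1/1.47)/(4πk) = 0.1394/(4π·0.0547) = 0.2028 K/W
  R_conv,out = 1/(4πr²h) = 1/(4π·1.47²·16.0) = 0.002302 K/W
ΣR = 7.305×10^-5 + 2.334×10^-5 + 0.2028 + 0.002302 = 0.2052 K/W
Q = ΔT/ΣR = (688 K − 308.3 K)/0.2052 = 1850 W

Q = 1850 W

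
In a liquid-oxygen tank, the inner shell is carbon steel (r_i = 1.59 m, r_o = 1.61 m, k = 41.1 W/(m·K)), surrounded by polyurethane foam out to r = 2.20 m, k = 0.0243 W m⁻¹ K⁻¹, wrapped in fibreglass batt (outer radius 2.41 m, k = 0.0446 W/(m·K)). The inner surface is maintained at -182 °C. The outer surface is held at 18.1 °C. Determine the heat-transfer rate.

Treat each layer as a resistance in series:
  R_carbon steel = (1/1.59 − 1/1.61)/(4πk) = 0.007813/(4π·41.1) = 1.513×10^-5 K/W
  R_polyurethane foam = (1/1.61 − 1/2.20)/(4πk) = 0.1666/(4π·0.0243) = 0.5455 K/W
  R_fibreglass batt = (1/2.20 − 1/2.41)/(4πk) = 0.03961/(4π·0.0446) = 0.07067 K/W
ΣR = 1.513×10^-5 + 0.5455 + 0.07067 = 0.6162 K/W
Q = ΔT/ΣR = (-182 °C − 18.1 °C)/0.6162 = -325 W
(Negative Q ⇒ heat flows inward; heat gain = 325 W.)

Q = 325 W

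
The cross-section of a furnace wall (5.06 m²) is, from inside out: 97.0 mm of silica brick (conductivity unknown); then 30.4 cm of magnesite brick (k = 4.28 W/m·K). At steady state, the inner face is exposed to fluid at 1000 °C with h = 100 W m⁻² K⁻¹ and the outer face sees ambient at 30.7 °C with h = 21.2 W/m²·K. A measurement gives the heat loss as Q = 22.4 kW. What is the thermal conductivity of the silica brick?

k = 1.07 W/m·K

ΣR = ΔT/Q = |1000 − 30.7|/22400 = 0.04327 K/W
Known resistances:
  R_conv,in = 1/(hA) = 1/(100·5.06) = 0.001976 K/W
  R_magnesite brick = L/(kA) = 0.304/(4.28·5.06) = 0.01404 K/W
  R_conv,out = 1/(hA) = 1/(21.2·5.06) = 0.009322 K/W
R_silica brick = ΣR − ΣR_known = 0.04327 − 0.02534 = 0.01793 K/W
L/(kA) = 0.01793 ⇒ k = 0.0970/(0.01793·5.06) = 1.07 W/m·K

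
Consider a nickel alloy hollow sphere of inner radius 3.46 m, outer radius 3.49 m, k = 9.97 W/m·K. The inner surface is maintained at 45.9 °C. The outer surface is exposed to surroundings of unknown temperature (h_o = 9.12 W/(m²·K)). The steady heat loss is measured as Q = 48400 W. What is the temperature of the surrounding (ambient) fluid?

T_out = 10.3 °C

Series resistances:
  R_nickel alloy = (1/3.46 − 1/3.49)/(4πk) = 0.002484/(4π·9.97) = 1.983×10^-5 K/W
  R_conv,out = 1/(4πr²h) = 1/(4π·3.49²·9.12) = 7.164×10^-4 K/W
ΣR = 7.362×10^-4 K/W
ΔT = Q·ΣR = 48400 × 7.362×10^-4 = 35.63 K
Heat flows outward, so T_out = T_in − ΔT = 45.9 − 35.63 = 10.3 °C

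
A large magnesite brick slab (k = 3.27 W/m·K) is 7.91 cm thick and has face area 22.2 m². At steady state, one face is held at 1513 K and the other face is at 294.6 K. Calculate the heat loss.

Q = 1120 kW

Q = kA·ΔT/L = 3.27 × 22.2 × |1513 K − 294.6 K| / 0.0791 = 1.12×10^6 W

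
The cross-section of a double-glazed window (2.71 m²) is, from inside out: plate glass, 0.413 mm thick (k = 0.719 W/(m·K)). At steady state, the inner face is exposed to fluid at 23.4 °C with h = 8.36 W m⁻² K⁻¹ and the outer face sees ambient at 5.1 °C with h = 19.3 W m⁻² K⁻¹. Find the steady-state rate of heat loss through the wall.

Treat each layer as a resistance in series:
  R_conv,in = 1/(hA) = 1/(8.36·2.71) = 0.04414 K/W
  R_plate glass = L/(kA) = 4.13×10^-4/(0.719·2.71) = 2.120×10^-4 K/W
  R_conv,out = 1/(hA) = 1/(19.3·2.71) = 0.01912 K/W
ΣR = 0.04414 + 2.120×10^-4 + 0.01912 = 0.06347 K/W
Q = ΔT/ΣR = (23.4 °C − 5.1 °C)/0.06347 = 288 W

Q = 288 W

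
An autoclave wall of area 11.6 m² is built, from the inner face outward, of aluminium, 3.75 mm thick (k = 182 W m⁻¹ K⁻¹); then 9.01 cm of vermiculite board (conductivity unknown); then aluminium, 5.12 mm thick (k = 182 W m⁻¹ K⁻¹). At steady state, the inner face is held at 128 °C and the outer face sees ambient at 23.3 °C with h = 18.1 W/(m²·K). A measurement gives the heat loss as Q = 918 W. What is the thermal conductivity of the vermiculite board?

k = 0.0711 W/m·K

ΣR = ΔT/Q = |128 − 23.3|/918 = 0.1141 K/W
Known resistances:
  R_aluminium = L/(kA) = 0.00375/(182·11.6) = 1.776×10^-6 K/W
  R_aluminium = L/(kA) = 0.00512/(182·11.6) = 2.425×10^-6 K/W
  R_conv,out = 1/(hA) = 1/(18.1·11.6) = 0.004763 K/W
R_vermiculite board = ΣR − ΣR_known = 0.1141 − 0.004767 = 0.1093 K/W
L/(kA) = 0.1093 ⇒ k = 0.0901/(0.1093·11.6) = 0.0711 W/m·K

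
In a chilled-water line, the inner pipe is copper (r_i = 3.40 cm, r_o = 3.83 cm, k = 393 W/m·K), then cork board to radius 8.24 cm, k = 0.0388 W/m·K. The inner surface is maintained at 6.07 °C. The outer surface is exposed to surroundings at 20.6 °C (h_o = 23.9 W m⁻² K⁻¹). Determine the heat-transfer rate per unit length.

Treat each layer as a resistance in series:
  R'_copper = ln(0.0383/0.0340)/(2πk) = 0.1191/(2π·393) = 4.823×10^-5 m·K/W
  R'_cork board = ln(0.0824/0.0383)/(2πk) = 0.7661/(2π·0.0388) = 3.143 m·K/W
  R'_conv,out = 1/(2πr h) = 1/(2π·0.0824·23.9) = 0.08082 m·K/W
ΣR = 4.823×10^-5 + 3.143 + 0.08082 = 3.224 m·K/W
Q' = ΔT/ΣR = (6.07 °C − 20.6 °C)/3.224 = -4.51 W/m
(Negative Q' ⇒ heat flows inward; heat gain = 4.51 W/m.)

Q' = 4.51 W/m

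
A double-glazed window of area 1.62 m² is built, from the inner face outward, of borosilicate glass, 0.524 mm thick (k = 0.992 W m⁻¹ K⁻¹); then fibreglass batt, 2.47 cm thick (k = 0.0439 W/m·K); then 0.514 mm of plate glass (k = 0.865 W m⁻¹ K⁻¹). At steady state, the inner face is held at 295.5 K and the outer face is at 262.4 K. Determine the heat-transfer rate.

Q = 95.1 W

Series thermal resistances, inner to outer:
  R_borosilicate glass = L/(kA) = 5.24×10^-4/(0.992·1.62) = 3.261×10^-4 K/W
  R_fibreglass batt = L/(kA) = 0.0247/(0.0439·1.62) = 0.3473 K/W
  R_plate glass = L/(kA) = 5.14×10^-4/(0.865·1.62) = 3.668×10^-4 K/W
ΣR = 3.261×10^-4 + 0.3473 + 3.668×10^-4 = 0.3480 K/W
Q = ΔT/ΣR = (295.5 K − 262.4 K)/0.3480 = 95.1 W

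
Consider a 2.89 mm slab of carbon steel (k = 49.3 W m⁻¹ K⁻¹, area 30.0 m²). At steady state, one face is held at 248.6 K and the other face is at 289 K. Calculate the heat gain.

Q = kA·ΔT/L = 49.3 × 30.0 × |248.6 K − 289 K| / 0.00289 = 2.07×10^7 W

Q = 20700 kW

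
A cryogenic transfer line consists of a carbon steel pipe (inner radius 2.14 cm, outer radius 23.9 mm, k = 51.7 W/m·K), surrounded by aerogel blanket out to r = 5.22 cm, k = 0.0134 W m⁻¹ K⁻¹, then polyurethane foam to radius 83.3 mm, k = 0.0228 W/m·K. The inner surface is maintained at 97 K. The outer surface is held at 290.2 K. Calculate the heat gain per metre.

Q' = 15.4 W/m

Treat each layer as a resistance in series:
  R'_carbon steel = ln(0.0239/0.0214)/(2πk) = 0.1105/(2π·51.7) = 3.401×10^-4 m·K/W
  R'_aerogel blanket = ln(0.0522/0.0239)/(2πk) = 0.7812/(2π·0.0134) = 9.279 m·K/W
  R'_polyurethane foam = ln(0.0833/0.0522)/(2πk) = 0.4674/(2π·0.0228) = 3.262 m·K/W
ΣR = 3.401×10^-4 + 9.279 + 3.262 = 12.54 m·K/W
Q' = ΔT/ΣR = (97 K − 290.2 K)/12.54 = -15.4 W/m
(Negative Q' ⇒ heat flows inward; heat gain = 15.4 W/m.)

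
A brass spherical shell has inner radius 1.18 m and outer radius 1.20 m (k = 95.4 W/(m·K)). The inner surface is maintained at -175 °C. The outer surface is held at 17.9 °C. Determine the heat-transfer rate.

Q = 1.64×10^7 W

Q = 4πk·ΔT/(1/r₁ − 1/r₂) = 4π × 95.4 × 192.9 / (1/1.18 − 1/1.20) = 1.64×10^7 W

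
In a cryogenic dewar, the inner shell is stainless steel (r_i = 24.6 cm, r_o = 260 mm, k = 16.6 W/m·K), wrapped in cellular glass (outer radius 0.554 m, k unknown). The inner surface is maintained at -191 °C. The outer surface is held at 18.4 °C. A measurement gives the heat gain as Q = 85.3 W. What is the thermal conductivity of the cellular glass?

k = 0.0662 W/m·K

ΣR = ΔT/Q = |-191 − 18.4|/85.3 = 2.455 K/W
Known resistances:
  R_stainless steel = (1/0.246 − 1/0.260)/(4πk) = 0.2189/(4π·16.6) = 0.001049 K/W
R_cellular glass = ΣR − ΣR_known = 2.455 − 0.001049 = 2.454 K/W
(1/r₁−1/r₂)/(4πk) = 2.454 ⇒ k = 2.041/(4π·2.454) = 0.0662 W/m·K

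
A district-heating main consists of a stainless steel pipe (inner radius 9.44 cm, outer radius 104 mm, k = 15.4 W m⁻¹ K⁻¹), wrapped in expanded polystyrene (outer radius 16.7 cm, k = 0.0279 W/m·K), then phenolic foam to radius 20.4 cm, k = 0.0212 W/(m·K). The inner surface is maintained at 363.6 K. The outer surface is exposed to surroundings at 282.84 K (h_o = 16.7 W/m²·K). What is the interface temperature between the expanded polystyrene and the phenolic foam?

Series thermal resistances, inner to outer:
  R'_stainless steel = ln(0.104/0.0944)/(2πk) = 0.09685/(2π·15.4) = 0.001001 m·K/W
  R'_expanded polystyrene = ln(0.167/0.104)/(2πk) = 0.4736/(2π·0.0279) = 2.702 m·K/W
  R'_phenolic foam = ln(0.204/0.167)/(2πk) = 0.2001/(2π·0.0212) = 1.502 m·K/W
  R'_conv,out = 1/(2πr h) = 1/(2π·0.204·16.7) = 0.04672 m·K/W
ΣR = 0.001001 + 2.702 + 1.502 + 0.04672 = 4.252 m·K/W
Q' = ΔT/ΣR = (363.6 K − 282.84 K)/4.252 = 18.99 W/m
From the inner boundary to the expanded polystyrene/phenolic foam interface, ΣR_partial = 2.703 m·K/W.
T_interface = T_in − Q'·ΣR_partial = 363.6 K − (18.99)(2.703) = 312.3 K

T = 312.3 K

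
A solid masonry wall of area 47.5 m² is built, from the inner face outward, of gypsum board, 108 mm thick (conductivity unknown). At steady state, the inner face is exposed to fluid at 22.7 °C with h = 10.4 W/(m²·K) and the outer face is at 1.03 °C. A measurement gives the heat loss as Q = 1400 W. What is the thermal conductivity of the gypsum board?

k = 0.169 W/m·K

ΣR = ΔT/Q = |22.7 − 1.03|/1400 = 0.01548 K/W
Known resistances:
  R_conv,in = 1/(hA) = 1/(10.4·47.5) = 0.002024 K/W
R_gypsum board = ΣR − ΣR_known = 0.01548 − 0.002024 = 0.01346 K/W
L/(kA) = 0.01346 ⇒ k = 0.108/(0.01346·47.5) = 0.169 W/m·K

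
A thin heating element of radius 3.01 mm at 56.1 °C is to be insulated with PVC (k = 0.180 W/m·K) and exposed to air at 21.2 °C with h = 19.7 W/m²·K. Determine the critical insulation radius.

For a cylinder, r_cr = k_ins/h = 0.180/19.7 = 0.00914 m = 0.914 cm

r_cr = 0.914 cm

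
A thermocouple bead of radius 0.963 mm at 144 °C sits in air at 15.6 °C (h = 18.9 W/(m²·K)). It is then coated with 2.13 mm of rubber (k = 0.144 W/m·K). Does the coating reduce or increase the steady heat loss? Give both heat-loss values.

increases: 0.0283 → 0.154 W

Critical radius for a sphere: r_cr = 2k/h = 0.0152 m = 1.52 cm.
Outer radius after coating: r₂ = 9.63×10^-4 + 0.00213 = 0.003093 m.
Since r₁ < r_cr and r₂ ≤ r_cr, the coating moves toward the maximum at r_cr — heat loss rises.
Bare: R = 1/(4πr₁²h) = 4540 K/W; Q = 128.4/4540 = 0.0283 W.
Coated: R = R_cond + R_conv = 835.3 K/W; Q = 128.4/835.3 = 0.154 W.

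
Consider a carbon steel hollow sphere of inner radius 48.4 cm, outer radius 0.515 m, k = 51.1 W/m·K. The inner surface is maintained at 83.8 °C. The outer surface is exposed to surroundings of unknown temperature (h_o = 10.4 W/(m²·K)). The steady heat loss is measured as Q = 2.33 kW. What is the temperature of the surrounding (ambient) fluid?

Series resistances:
  R_carbon steel = (1/0.484 − 1/0.515)/(4πk) = 0.1244/(4π·51.1) = 1.937×10^-4 K/W
  R_conv,out = 1/(4πr²h) = 1/(4π·0.515²·10.4) = 0.02885 K/W
ΣR = 0.02904 K/W
ΔT = Q·ΣR = 2330 × 0.02904 = 67.66 K
Heat flows outward, so T_out = T_in − ΔT = 83.8 − 67.66 = 16.1 °C

T_out = 16.1 °C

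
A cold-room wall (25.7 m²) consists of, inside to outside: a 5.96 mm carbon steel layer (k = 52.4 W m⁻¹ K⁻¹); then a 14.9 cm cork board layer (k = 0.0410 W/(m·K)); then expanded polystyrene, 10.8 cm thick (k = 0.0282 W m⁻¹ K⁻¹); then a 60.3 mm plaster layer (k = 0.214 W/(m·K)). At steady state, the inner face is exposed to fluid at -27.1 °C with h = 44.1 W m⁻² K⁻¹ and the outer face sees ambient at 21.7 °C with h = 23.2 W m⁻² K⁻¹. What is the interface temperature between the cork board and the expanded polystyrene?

Treat each layer as a resistance in series:
  R_conv,in = 1/(hA) = 1/(44.1·25.7) = 8.823×10^-4 K/W
  R_carbon steel = L/(kA) = 0.00596/(52.4·25.7) = 4.426×10^-6 K/W
  R_cork board = L/(kA) = 0.149/(0.0410·25.7) = 0.1414 K/W
  R_expanded polystyrene = L/(kA) = 0.108/(0.0282·25.7) = 0.1490 K/W
  R_plaster = L/(kA) = 0.0603/(0.214·25.7) = 0.01096 K/W
  R_conv,out = 1/(hA) = 1/(23.2·25.7) = 0.001677 K/W
ΣR = 8.823×10^-4 + 4.426×10^-6 + 0.1414 + 0.1490 + 0.01096 + 0.001677 = 0.3039 K/W
Q = ΔT/ΣR = (-27.1 °C − 21.7 °C)/0.3039 = -160.6 W
From the inner boundary to the cork board/expanded polystyrene interface, ΣR_partial = 0.1423 K/W.
T_interface = T_in − Q·ΣR_partial = -27.1 °C − (-160.6)(0.1423) = -4.25 °C

T = -4.25 °C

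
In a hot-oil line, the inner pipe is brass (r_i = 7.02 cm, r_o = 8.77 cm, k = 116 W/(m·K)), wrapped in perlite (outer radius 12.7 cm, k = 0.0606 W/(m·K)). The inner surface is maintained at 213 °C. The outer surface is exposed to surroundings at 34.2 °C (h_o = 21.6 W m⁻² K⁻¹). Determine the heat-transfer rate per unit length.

Q' = 173 W/m

Series thermal resistances, inner to outer:
  R'_brass = ln(0.0877/0.0702)/(2πk) = 0.2226/(2π·116) = 3.054×10^-4 m·K/W
  R'_perlite = ln(0.127/0.0877)/(2πk) = 0.3703/(2π·0.0606) = 0.9724 m·K/W
  R'_conv,out = 1/(2πr h) = 1/(2π·0.127·21.6) = 0.05802 m·K/W
ΣR = 3.054×10^-4 + 0.9724 + 0.05802 = 1.031 m·K/W
Q' = ΔT/ΣR = (213 °C − 34.2 °C)/1.031 = 173 W/m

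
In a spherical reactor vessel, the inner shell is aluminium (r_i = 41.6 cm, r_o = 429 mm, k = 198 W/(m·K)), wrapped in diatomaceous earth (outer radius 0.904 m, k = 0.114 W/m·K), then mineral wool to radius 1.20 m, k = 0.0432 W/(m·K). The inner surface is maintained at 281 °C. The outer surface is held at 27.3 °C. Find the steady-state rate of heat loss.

Q = 187 W

Treat each layer as a resistance in series:
  R_aluminium = (1/0.416 − 1/0.429)/(4πk) = 0.07284/(4π·198) = 2.928×10^-5 K/W
  R_diatomaceous earth = (1/0.429 − 1/0.904)/(4πk) = 1.225/(4π·0.114) = 0.8550 K/W
  R_mineral wool = (1/0.904 − 1/1.20)/(4πk) = 0.2729/(4π·0.0432) = 0.5026 K/W
ΣR = 2.928×10^-5 + 0.8550 + 0.5026 = 1.358 K/W
Q = ΔT/ΣR = (281 °C − 27.3 °C)/1.358 = 187 W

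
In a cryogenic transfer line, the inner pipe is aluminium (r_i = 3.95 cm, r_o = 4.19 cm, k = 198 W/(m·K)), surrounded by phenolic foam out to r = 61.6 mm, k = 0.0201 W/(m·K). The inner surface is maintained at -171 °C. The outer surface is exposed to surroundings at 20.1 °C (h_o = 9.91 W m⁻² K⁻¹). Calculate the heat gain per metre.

Treat each layer as a resistance in series:
  R'_aluminium = ln(0.0419/0.0395)/(2πk) = 0.05899/(2π·198) = 4.741×10^-5 m·K/W
  R'_phenolic foam = ln(0.0616/0.0419)/(2πk) = 0.3854/(2π·0.0201) = 3.051 m·K/W
  R'_conv,out = 1/(2πr h) = 1/(2π·0.0616·9.91) = 0.2607 m·K/W
ΣR = 4.741×10^-5 + 3.051 + 0.2607 = 3.312 m·K/W
Q' = ΔT/ΣR = (-171 °C − 20.1 °C)/3.312 = -57.7 W/m
(Negative Q' ⇒ heat flows inward; heat gain = 57.7 W/m.)

Q' = 57.7 W/m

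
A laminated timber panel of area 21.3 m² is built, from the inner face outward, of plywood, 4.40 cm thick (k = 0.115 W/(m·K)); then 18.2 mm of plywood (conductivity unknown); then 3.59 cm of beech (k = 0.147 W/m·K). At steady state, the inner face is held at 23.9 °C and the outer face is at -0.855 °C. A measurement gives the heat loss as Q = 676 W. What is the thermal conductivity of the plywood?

ΣR = ΔT/Q = |23.9 − -0.855|/676 = 0.03662 K/W
Known resistances:
  R_plywood = L/(kA) = 0.0440/(0.115·21.3) = 0.01796 K/W
  R_beech = L/(kA) = 0.0359/(0.147·21.3) = 0.01147 K/W
R_plywood = ΣR − ΣR_known = 0.03662 − 0.02943 = 0.007190 K/W
L/(kA) = 0.007190 ⇒ k = 0.0182/(0.007190·21.3) = 0.119 W/m·K

k = 0.119 W/m·K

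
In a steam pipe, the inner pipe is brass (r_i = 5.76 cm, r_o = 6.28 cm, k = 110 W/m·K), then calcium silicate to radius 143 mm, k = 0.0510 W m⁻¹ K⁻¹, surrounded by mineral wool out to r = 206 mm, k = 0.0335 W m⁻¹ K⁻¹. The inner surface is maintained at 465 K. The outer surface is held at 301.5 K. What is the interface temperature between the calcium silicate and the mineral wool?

T = 367.4 K

Treat each layer as a resistance in series:
  R'_brass = ln(0.0628/0.0576)/(2πk) = 0.08643/(2π·110) = 1.251×10^-4 m·K/W
  R'_calcium silicate = ln(0.143/0.0628)/(2πk) = 0.8229/(2π·0.0510) = 2.568 m·K/W
  R'_mineral wool = ln(0.206/0.143)/(2πk) = 0.3650/(2π·0.0335) = 1.734 m·K/W
ΣR = 1.251×10^-4 + 2.568 + 1.734 = 4.302 m·K/W
Q' = ΔT/ΣR = (465 K − 301.5 K)/4.302 = 38.01 W/m
From the inner boundary to the calcium silicate/mineral wool interface, ΣR_partial = 2.568 m·K/W.
T_interface = T_in − Q'·ΣR_partial = 465 K − (38.01)(2.568) = 367.4 K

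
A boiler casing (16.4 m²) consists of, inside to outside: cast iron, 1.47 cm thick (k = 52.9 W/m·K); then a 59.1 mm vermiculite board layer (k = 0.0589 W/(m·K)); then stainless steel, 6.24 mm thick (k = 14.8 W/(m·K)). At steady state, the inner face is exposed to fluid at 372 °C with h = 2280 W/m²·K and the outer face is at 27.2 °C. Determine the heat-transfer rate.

Q = 5.63 kW

Resistance network (inner→outer):
  R_conv,in = 1/(hA) = 1/(2280·16.4) = 2.674×10^-5 K/W
  R_cast iron = L/(kA) = 0.0147/(52.9·16.4) = 1.694×10^-5 K/W
  R_vermiculite board = L/(kA) = 0.0591/(0.0589·16.4) = 0.06118 K/W
  R_stainless steel = L/(kA) = 0.00624/(14.8·16.4) = 2.571×10^-5 K/W
ΣR = 2.674×10^-5 + 1.694×10^-5 + 0.06118 + 2.571×10^-5 = 0.06125 K/W
Q = ΔT/ΣR = (372 °C − 27.2 °C)/0.06125 = 5630 W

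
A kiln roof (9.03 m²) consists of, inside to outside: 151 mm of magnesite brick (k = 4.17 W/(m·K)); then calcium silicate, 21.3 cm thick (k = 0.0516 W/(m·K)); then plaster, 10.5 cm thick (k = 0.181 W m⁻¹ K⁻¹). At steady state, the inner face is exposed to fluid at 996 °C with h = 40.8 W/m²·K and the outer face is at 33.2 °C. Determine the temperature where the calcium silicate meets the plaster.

Resistance network (inner→outer):
  R_conv,in = 1/(hA) = 1/(40.8·9.03) = 0.002714 K/W
  R_magnesite brick = L/(kA) = 0.151/(4.17·9.03) = 0.004010 K/W
  R_calcium silicate = L/(kA) = 0.213/(0.0516·9.03) = 0.4571 K/W
  R_plaster = L/(kA) = 0.105/(0.181·9.03) = 0.06424 K/W
ΣR = 0.002714 + 0.004010 + 0.4571 + 0.06424 = 0.5281 K/W
Q = ΔT/ΣR = (996 °C − 33.2 °C)/0.5281 = 1823 W
From the inner boundary to the calcium silicate/plaster interface, ΣR_partial = 0.4638 K/W.
T_interface = T_in − Q·ΣR_partial = 996 °C − (1823)(0.4638) = 150 °C

T = 150 °C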